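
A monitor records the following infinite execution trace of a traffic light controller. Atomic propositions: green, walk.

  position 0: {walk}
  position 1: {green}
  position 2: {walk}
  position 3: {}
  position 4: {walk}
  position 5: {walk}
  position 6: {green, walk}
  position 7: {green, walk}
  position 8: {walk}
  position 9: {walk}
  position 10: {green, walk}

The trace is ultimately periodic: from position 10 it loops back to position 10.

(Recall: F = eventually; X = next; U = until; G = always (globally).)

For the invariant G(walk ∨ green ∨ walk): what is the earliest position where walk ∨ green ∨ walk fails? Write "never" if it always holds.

3

Check walk ∨ green ∨ walk at each position in order: 0 ✓, 1 ✓, 2 ✓.
At position 3 the labels are {}, so walk ∨ green ∨ walk is false there. This is the first violation.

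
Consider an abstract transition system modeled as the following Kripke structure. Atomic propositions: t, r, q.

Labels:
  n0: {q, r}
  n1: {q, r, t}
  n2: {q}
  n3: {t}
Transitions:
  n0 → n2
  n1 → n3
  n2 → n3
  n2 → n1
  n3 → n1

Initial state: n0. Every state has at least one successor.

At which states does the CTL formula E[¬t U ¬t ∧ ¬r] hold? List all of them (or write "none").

{n0, n2}

States satisfying ¬t: {n0, n2}.
States satisfying ¬t ∧ ¬r: {n2}.
States satisfying E[¬t U ¬t ∧ ¬r]: {n0, n2}.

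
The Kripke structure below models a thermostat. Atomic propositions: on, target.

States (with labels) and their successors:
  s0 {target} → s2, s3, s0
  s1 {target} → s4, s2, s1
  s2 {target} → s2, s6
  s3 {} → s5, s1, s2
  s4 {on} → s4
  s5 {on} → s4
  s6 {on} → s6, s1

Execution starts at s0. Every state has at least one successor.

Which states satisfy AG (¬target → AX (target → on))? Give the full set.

States satisfying ¬target → AX (target → on): {s0, s1, s2, s4, s5}.
States satisfying AG (¬target → AX (target → on)): {s4, s5}.

{s4, s5}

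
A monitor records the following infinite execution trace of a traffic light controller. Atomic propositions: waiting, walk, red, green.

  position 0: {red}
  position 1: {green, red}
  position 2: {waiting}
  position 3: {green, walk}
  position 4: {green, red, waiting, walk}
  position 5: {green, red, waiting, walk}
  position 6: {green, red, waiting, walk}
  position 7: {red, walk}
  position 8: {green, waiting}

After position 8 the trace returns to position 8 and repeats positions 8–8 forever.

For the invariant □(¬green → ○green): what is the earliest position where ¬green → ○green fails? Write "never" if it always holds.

¬green → ○green holds at every position 0..8, and those are all the positions the trace ever visits, so the invariant □(¬green → ○green) is never violated.

never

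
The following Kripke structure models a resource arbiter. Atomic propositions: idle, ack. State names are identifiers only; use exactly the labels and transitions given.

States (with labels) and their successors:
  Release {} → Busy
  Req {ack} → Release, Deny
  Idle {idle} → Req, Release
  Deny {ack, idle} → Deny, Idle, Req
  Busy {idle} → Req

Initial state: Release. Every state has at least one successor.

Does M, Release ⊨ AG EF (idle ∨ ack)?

States satisfying EF (idle ∨ ack): {Release, Req, Idle, Deny, Busy}.
States satisfying AG EF (idle ∨ ack): {Release, Req, Idle, Deny, Busy}.
Every state reachable from Release satisfies EF (idle ∨ ack).
Release ∈ Sat(AG EF (idle ∨ ack)).

Yes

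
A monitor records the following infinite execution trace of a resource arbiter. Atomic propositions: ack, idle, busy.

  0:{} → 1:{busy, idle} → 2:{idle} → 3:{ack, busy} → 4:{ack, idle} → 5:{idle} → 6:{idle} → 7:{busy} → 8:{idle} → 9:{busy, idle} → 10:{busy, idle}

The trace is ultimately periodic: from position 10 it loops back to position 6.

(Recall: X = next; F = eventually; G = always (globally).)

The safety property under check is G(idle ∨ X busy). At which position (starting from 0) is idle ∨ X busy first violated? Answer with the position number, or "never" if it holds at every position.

Check idle ∨ X busy at each position in order: 0 ✓, 1 ✓, 2 ✓.
At position 3 the labels are {ack, busy} and the next position 4 has {ack, idle}, so idle ∨ X busy is false there. This is the first violation.

3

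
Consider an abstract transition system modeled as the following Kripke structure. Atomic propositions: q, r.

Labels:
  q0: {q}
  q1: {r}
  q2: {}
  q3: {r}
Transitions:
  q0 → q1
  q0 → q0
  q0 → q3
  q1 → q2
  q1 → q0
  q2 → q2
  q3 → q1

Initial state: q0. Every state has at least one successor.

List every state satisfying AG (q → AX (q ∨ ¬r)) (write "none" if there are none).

{q2}

States satisfying q → AX (q ∨ ¬r): {q1, q2, q3}.
States satisfying AG (q → AX (q ∨ ¬r)): {q2}.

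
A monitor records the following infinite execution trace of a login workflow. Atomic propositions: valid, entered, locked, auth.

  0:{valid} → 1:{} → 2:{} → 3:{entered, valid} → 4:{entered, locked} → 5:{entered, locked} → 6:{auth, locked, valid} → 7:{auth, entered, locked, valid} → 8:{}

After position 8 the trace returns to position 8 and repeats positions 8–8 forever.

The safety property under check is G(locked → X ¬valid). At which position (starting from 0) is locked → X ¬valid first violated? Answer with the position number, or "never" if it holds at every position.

Check locked → X ¬valid at each position in order: 0 ✓, 1 ✓, 2 ✓, 3 ✓, 4 ✓.
At position 5 the labels are {entered, locked} and the next position 6 has {auth, locked, valid}, so locked → X ¬valid is false there. This is the first violation.

5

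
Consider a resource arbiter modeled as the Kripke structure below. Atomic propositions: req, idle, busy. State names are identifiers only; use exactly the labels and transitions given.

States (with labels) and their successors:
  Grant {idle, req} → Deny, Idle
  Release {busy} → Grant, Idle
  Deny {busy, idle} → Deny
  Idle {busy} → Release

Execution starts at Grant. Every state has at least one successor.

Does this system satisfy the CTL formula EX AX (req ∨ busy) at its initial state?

Satisfied

States satisfying AX (req ∨ busy): {Grant, Release, Deny, Idle}.
States satisfying EX AX (req ∨ busy): {Grant, Release, Deny, Idle}.
Grant ∈ Sat(EX AX (req ∨ busy)).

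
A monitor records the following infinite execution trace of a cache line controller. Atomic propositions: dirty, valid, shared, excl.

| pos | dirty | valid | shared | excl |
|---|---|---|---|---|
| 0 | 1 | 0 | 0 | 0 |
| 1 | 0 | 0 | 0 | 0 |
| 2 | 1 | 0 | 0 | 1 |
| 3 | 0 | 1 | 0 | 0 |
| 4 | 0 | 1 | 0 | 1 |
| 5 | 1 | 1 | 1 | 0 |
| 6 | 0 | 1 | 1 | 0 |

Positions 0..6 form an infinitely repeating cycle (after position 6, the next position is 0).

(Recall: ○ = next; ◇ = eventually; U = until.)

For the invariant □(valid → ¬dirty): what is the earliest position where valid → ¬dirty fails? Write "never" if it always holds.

Check valid → ¬dirty at each position in order: 0 ✓, 1 ✓, 2 ✓, 3 ✓, 4 ✓.
At position 5 the labels are {dirty, shared, valid}, so valid → ¬dirty is false there. This is the first violation.

5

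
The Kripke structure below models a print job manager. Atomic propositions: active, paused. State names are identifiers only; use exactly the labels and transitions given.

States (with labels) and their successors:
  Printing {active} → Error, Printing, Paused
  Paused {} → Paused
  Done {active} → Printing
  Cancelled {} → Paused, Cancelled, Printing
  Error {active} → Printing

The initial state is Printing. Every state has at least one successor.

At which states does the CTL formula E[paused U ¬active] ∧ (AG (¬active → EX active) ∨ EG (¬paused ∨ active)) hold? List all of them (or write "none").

States satisfying paused: ∅.
States satisfying ¬active: {Paused, Cancelled}.
States satisfying E[paused U ¬active]: {Paused, Cancelled}.
States satisfying ¬active → EX active: {Printing, Done, Cancelled, Error}.
States satisfying AG (¬active → EX active): ∅.
States satisfying ¬paused ∨ active: {Printing, Paused, Done, Cancelled, Error}.
States satisfying EG (¬paused ∨ active): {Printing, Paused, Done, Cancelled, Error}.
States satisfying AG (¬active → EX active) ∨ EG (¬paused ∨ active): {Printing, Paused, Done, Cancelled, Error}.
States satisfying E[paused U ¬active] ∧ (AG (¬active → EX active) ∨ EG (¬paused ∨ active)): {Paused, Cancelled}.

{Paused, Cancelled}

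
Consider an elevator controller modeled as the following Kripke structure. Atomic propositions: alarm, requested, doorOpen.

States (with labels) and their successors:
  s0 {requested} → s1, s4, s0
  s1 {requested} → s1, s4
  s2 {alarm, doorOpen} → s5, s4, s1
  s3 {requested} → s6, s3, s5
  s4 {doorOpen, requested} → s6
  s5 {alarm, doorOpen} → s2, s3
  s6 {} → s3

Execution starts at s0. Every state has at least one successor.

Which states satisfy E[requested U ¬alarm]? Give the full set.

States satisfying requested: {s0, s1, s3, s4}.
States satisfying ¬alarm: {s0, s1, s3, s4, s6}.
States satisfying E[requested U ¬alarm]: {s0, s1, s3, s4, s6}.

{s0, s1, s3, s4, s6}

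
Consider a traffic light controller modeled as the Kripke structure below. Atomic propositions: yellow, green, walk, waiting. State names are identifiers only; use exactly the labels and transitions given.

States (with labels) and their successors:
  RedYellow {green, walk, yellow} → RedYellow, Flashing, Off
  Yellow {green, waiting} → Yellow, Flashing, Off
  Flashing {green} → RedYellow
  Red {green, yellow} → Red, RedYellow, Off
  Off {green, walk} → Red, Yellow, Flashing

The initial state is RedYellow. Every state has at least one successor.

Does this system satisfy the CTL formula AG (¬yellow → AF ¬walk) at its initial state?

Holds

States satisfying ¬yellow → AF ¬walk: {RedYellow, Yellow, Flashing, Red, Off}.
States satisfying AG (¬yellow → AF ¬walk): {RedYellow, Yellow, Flashing, Red, Off}.
Every state reachable from RedYellow satisfies ¬yellow → AF ¬walk.
RedYellow ∈ Sat(AG (¬yellow → AF ¬walk)).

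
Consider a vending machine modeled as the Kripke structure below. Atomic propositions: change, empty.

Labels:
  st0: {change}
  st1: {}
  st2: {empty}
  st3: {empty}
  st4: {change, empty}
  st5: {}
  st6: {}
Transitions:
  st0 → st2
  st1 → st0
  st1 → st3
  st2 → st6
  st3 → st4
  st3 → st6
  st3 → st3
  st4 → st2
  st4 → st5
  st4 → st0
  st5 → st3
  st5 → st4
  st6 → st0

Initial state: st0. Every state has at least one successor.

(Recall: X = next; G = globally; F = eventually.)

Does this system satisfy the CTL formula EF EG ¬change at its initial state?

No

States satisfying EG ¬change: {st1, st3, st5}.
States satisfying EF EG ¬change: {st1, st3, st4, st5}.
No suitable path/successor from st0 witnesses the formula.
st0 ∉ Sat(EF EG ¬change).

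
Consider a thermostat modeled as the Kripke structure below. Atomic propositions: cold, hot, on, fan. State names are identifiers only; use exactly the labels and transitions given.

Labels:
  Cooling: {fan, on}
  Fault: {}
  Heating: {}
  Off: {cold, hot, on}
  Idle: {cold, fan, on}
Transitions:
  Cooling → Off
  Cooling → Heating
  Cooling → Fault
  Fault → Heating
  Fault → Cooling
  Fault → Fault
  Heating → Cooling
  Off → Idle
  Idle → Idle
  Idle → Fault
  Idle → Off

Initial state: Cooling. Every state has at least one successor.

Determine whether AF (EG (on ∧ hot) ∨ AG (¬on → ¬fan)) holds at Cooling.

States satisfying EG (on ∧ hot) ∨ AG (¬on → ¬fan): {Cooling, Fault, Heating, Off, Idle}.
States satisfying AF (EG (on ∧ hot) ∨ AG (¬on → ¬fan)): {Cooling, Fault, Heating, Off, Idle}.
Cooling ∈ Sat(AF (EG (on ∧ hot) ∨ AG (¬on → ¬fan))).

Yes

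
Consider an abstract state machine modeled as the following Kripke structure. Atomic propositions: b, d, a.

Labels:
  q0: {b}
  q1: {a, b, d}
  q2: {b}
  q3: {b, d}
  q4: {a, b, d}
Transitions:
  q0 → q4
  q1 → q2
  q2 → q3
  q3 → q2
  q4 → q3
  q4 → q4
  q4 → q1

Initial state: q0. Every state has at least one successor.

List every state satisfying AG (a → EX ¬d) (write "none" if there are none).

States satisfying a → EX ¬d: {q0, q1, q2, q3}.
States satisfying AG (a → EX ¬d): {q1, q2, q3}.

{q1, q2, q3}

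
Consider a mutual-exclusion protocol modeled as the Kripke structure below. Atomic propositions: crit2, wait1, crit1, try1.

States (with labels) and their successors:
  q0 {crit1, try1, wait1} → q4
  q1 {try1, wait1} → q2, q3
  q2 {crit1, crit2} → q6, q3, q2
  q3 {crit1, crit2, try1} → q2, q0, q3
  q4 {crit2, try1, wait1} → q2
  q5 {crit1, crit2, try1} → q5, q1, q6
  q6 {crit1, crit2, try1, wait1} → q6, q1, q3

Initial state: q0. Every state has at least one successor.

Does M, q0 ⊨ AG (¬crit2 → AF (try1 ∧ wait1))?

States satisfying ¬crit2 → AF (try1 ∧ wait1): {q0, q1, q2, q3, q4, q5, q6}.
States satisfying AG (¬crit2 → AF (try1 ∧ wait1)): {q0, q1, q2, q3, q4, q5, q6}.
Every state reachable from q0 satisfies ¬crit2 → AF (try1 ∧ wait1).
q0 ∈ Sat(AG (¬crit2 → AF (try1 ∧ wait1))).

Holds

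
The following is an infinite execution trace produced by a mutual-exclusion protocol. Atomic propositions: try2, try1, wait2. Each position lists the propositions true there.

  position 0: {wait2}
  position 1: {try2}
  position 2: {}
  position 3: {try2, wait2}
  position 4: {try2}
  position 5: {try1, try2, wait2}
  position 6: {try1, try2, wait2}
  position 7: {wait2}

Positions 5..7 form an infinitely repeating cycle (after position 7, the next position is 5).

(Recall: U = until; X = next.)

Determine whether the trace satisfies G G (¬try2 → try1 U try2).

Violated

G (¬try2 → try1 U try2) must hold at every position from 0 onward. It fails at position 0, so G G (¬try2 → try1 U try2) is false.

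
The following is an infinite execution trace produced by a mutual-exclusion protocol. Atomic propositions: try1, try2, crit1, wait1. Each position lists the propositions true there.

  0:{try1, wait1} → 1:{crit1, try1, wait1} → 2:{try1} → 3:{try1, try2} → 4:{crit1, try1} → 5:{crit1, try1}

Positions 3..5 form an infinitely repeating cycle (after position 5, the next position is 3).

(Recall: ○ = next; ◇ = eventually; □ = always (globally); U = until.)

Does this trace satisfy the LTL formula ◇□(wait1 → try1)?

Yes

□(wait1 → try1) holds at position 0, which is reachable from 0, so ◇□(wait1 → try1) holds.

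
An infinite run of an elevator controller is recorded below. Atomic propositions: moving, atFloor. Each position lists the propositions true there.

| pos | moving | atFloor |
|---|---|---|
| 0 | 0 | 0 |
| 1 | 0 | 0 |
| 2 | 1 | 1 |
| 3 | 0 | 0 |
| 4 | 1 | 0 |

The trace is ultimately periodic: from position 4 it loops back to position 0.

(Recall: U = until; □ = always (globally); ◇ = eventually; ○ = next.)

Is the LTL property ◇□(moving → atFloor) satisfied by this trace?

□(moving → atFloor) is false at every position 0..4, so it never becomes true and ◇□(moving → atFloor) fails.

Does not hold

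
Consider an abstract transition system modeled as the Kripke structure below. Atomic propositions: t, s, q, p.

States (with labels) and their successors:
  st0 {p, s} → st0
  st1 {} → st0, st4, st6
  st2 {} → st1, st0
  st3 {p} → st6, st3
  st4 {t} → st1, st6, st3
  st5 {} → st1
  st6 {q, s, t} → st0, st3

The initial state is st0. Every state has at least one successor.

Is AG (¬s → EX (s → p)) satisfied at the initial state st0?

States satisfying ¬s → EX (s → p): {st0, st1, st2, st3, st4, st5, st6}.
States satisfying AG (¬s → EX (s → p)): {st0, st1, st2, st3, st4, st5, st6}.
Every state reachable from st0 satisfies ¬s → EX (s → p).
st0 ∈ Sat(AG (¬s → EX (s → p))).

Yes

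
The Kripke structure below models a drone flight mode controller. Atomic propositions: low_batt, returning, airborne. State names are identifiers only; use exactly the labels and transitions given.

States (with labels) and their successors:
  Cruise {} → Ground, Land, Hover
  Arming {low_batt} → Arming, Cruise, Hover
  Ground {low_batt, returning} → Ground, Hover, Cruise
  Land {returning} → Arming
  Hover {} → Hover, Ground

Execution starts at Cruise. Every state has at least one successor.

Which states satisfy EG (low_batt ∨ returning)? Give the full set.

States satisfying low_batt ∨ returning: {Arming, Ground, Land}.
States satisfying EG (low_batt ∨ returning): {Arming, Ground, Land}.

{Arming, Ground, Land}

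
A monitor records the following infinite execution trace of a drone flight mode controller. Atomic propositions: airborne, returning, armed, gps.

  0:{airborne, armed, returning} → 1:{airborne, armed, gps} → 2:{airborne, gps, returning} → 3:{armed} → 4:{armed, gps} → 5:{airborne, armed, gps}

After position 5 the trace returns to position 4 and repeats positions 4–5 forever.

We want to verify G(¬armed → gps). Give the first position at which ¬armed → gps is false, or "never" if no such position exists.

¬armed → gps holds at every position 0..5, and those are all the positions the trace ever visits, so the invariant G(¬armed → gps) is never violated.

never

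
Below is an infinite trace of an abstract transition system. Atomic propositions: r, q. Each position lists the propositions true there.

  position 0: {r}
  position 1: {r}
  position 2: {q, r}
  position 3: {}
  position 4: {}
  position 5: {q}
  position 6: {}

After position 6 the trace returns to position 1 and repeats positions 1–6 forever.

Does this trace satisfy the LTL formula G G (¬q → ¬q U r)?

G (¬q → ¬q U r) must hold at every position from 0 onward. It fails at position 0, so G G (¬q → ¬q U r) is false.

Violated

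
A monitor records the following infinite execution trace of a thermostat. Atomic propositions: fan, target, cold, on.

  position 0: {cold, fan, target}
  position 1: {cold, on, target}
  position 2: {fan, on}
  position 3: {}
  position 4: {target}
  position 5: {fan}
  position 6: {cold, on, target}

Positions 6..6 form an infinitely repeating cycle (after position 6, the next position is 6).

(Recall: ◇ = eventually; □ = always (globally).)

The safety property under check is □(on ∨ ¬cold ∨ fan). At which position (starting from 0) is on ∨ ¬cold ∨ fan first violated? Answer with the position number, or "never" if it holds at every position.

never

on ∨ ¬cold ∨ fan holds at every position 0..6, and those are all the positions the trace ever visits, so the invariant □(on ∨ ¬cold ∨ fan) is never violated.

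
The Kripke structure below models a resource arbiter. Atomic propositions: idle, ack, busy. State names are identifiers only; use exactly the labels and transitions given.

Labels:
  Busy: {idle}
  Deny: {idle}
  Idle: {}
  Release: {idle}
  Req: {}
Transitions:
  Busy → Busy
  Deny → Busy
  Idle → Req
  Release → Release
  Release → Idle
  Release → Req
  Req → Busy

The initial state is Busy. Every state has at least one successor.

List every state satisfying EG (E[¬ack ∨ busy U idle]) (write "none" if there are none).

States satisfying E[¬ack ∨ busy U idle]: {Busy, Deny, Idle, Release, Req}.
States satisfying EG (E[¬ack ∨ busy U idle]): {Busy, Deny, Idle, Release, Req}.

{Busy, Deny, Idle, Release, Req}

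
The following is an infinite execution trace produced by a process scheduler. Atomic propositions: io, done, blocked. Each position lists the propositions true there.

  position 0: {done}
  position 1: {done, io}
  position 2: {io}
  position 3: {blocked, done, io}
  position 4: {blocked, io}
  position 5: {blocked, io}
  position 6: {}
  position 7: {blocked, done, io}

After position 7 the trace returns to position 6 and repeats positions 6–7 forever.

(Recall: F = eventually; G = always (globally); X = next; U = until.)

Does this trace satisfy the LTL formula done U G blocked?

Walking from position 0: at position 2, G blocked has not yet held and done fails, so done U G blocked is false.

Does not hold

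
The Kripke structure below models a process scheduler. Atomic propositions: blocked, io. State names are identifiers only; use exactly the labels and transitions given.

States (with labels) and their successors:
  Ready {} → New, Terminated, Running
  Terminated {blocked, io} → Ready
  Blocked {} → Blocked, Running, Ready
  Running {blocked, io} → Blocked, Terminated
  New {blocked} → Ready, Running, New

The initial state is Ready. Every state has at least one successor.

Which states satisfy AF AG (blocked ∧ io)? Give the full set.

States satisfying AG (blocked ∧ io): ∅.
States satisfying AF AG (blocked ∧ io): ∅.

none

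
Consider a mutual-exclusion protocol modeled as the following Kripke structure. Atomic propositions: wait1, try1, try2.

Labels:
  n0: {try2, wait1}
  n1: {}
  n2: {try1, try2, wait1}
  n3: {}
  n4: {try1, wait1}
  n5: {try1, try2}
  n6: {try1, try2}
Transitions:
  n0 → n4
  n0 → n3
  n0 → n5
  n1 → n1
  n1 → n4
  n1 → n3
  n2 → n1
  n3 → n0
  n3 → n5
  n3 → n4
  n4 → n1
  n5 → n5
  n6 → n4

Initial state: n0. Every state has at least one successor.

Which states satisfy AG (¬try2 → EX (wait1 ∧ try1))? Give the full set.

States satisfying ¬try2 → EX (wait1 ∧ try1): {n0, n1, n2, n3, n5, n6}.
States satisfying AG (¬try2 → EX (wait1 ∧ try1)): {n5}.

{n5}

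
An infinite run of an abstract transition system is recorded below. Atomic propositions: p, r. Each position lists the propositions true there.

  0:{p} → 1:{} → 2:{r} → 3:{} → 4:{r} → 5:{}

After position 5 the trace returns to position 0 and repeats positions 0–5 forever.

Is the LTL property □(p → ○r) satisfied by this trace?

Violated

p → ○r must hold at every position from 0 onward. It fails at position 0, so □(p → ○r) is false.
Positions where p holds: 0.
Check ○r at each: 0→fails.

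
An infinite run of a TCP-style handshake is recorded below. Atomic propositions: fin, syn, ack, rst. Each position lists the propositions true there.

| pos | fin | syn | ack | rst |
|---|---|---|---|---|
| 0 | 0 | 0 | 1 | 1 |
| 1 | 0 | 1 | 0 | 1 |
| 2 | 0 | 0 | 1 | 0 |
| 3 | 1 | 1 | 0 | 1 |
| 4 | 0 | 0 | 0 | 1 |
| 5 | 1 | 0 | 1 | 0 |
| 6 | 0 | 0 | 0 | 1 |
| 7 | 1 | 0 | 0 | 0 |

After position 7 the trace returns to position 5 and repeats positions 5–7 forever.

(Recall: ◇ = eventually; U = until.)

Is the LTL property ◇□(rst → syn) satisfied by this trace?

No

□(rst → syn) is false at every position 0..7, so it never becomes true and ◇□(rst → syn) fails.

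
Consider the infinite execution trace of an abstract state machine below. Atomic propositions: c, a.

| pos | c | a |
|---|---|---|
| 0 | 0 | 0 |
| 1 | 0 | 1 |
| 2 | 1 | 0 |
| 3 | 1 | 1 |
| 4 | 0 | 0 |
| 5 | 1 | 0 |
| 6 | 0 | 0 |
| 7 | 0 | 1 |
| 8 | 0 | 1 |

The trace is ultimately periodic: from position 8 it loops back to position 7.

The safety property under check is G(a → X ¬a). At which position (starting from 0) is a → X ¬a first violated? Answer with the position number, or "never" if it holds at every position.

7

Check a → X ¬a at each position in order: 0 ✓, 1 ✓, 2 ✓, 3 ✓, 4 ✓, 5 ✓, 6 ✓.
At position 7 the labels are {a} and the next position 8 has {a}, so a → X ¬a is false there. This is the first violation.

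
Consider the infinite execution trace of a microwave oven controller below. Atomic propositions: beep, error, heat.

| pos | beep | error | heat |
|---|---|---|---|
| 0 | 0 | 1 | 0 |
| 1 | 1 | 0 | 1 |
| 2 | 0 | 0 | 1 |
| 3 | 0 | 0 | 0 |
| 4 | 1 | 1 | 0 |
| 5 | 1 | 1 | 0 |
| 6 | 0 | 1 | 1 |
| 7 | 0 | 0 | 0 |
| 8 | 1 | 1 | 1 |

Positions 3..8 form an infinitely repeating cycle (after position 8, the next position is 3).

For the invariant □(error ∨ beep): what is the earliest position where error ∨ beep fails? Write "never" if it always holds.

2

Check error ∨ beep at each position in order: 0 ✓, 1 ✓.
At position 2 the labels are {heat}, so error ∨ beep is false there. This is the first violation.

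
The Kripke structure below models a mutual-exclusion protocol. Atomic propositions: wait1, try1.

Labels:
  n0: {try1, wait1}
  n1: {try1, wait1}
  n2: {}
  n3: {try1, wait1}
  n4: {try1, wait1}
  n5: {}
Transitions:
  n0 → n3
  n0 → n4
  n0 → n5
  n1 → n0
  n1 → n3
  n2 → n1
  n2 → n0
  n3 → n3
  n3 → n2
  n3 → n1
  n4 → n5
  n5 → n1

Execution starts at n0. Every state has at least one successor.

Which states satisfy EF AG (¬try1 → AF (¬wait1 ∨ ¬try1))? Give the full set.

States satisfying AG (¬try1 → AF (¬wait1 ∨ ¬try1)): {n0, n1, n2, n3, n4, n5}.
States satisfying EF AG (¬try1 → AF (¬wait1 ∨ ¬try1)): {n0, n1, n2, n3, n4, n5}.

{n0, n1, n2, n3, n4, n5}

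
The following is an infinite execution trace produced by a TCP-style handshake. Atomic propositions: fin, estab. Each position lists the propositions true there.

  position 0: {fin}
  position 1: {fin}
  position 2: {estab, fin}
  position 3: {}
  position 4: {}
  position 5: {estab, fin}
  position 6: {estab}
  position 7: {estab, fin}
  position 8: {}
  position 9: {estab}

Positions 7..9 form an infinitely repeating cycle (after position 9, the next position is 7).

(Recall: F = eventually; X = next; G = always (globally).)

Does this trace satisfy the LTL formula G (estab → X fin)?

estab → X fin must hold at every position from 0 onward. It fails at position 2, so G (estab → X fin) is false.
Positions where estab holds: 2, 5, 6, 7, 9.
Check X fin at each: 2→fails, 5→fails, 6→ok, 7→fails, 9→ok.

Does not hold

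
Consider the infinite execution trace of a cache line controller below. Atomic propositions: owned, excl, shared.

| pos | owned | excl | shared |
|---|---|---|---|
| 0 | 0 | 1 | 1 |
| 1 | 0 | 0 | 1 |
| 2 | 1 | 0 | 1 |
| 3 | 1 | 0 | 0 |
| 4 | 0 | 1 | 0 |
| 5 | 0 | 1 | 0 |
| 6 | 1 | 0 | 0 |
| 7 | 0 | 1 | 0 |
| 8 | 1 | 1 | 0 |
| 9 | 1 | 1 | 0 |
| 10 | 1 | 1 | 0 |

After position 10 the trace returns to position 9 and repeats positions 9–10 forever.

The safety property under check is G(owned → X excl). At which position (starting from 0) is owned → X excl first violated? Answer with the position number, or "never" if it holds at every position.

2

Check owned → X excl at each position in order: 0 ✓, 1 ✓.
At position 2 the labels are {owned, shared} and the next position 3 has {owned}, so owned → X excl is false there. This is the first violation.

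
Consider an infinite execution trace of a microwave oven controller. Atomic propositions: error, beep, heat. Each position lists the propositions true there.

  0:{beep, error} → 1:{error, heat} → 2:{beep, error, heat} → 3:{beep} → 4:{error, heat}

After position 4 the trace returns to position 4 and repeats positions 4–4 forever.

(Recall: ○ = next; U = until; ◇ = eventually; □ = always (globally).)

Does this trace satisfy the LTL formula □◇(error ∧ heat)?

Holds

◇(error ∧ heat) holds at every position 0..4, and those are all positions ever visited, so □◇(error ∧ heat) holds.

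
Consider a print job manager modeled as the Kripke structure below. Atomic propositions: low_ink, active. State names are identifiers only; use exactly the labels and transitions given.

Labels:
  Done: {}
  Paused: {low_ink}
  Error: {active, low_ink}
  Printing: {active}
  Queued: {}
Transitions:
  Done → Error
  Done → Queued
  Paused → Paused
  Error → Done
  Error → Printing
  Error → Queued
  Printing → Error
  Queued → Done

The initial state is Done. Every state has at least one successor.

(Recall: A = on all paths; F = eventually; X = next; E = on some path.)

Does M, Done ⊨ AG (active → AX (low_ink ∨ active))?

States satisfying active → AX (low_ink ∨ active): {Done, Paused, Printing, Queued}.
States satisfying AG (active → AX (low_ink ∨ active)): {Paused}.
Error is reachable from Done and violates active → AX (low_ink ∨ active), so AG fails at Done.
Done ∉ Sat(AG (active → AX (low_ink ∨ active))).

Violated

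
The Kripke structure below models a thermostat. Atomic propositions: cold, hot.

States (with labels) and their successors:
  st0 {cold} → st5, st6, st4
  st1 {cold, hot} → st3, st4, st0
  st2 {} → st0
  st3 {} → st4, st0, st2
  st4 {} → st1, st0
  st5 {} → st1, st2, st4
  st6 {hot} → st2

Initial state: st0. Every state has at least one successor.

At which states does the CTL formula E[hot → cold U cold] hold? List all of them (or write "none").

States satisfying hot → cold: {st0, st1, st2, st3, st4, st5}.
States satisfying cold: {st0, st1}.
States satisfying E[hot → cold U cold]: {st0, st1, st2, st3, st4, st5}.

{st0, st1, st2, st3, st4, st5}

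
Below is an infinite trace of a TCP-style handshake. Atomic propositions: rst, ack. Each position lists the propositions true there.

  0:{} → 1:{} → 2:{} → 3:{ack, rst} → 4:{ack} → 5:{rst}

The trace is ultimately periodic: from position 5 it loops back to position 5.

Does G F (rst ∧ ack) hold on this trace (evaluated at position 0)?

Violated

F (rst ∧ ack) must hold at every position from 0 onward. It fails at position 4, so G F (rst ∧ ack) is false.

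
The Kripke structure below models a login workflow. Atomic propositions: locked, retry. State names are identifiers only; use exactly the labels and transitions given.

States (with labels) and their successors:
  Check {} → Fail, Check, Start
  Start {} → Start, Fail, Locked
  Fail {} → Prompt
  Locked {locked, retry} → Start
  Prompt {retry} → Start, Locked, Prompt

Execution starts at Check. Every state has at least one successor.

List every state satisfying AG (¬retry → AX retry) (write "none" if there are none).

States satisfying ¬retry → AX retry: {Fail, Locked, Prompt}.
States satisfying AG (¬retry → AX retry): ∅.

none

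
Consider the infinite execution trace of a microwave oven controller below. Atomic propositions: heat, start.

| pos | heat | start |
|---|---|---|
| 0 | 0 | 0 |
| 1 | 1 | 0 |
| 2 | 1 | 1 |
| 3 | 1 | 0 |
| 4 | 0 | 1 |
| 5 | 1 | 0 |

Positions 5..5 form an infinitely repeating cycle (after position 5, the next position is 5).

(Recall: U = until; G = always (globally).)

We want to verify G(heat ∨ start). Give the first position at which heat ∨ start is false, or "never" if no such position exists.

At position 0 the labels are {}, so heat ∨ start is false there. This is the first violation.

0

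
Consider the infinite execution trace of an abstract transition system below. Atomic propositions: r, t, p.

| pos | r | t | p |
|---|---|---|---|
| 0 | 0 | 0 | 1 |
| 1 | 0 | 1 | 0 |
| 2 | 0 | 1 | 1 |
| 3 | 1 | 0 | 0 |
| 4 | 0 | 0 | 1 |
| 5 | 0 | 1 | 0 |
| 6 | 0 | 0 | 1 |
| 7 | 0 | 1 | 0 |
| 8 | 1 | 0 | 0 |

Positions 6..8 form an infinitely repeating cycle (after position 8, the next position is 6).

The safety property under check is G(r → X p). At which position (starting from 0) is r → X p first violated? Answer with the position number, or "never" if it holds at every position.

never

r → X p holds at every position 0..8, and those are all the positions the trace ever visits, so the invariant G(r → X p) is never violated.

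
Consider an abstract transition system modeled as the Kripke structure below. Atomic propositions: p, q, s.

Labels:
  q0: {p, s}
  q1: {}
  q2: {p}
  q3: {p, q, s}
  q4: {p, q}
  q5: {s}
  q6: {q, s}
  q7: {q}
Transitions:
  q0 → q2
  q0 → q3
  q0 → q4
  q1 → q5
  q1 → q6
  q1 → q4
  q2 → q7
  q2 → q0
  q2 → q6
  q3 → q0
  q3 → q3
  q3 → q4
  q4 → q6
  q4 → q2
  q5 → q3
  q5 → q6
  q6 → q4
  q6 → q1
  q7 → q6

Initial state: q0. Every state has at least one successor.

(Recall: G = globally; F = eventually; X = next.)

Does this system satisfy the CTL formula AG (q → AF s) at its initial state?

States satisfying q → AF s: {q0, q1, q2, q3, q4, q5, q6, q7}.
States satisfying AG (q → AF s): {q0, q1, q2, q3, q4, q5, q6, q7}.
Every state reachable from q0 satisfies q → AF s.
q0 ∈ Sat(AG (q → AF s)).

Holds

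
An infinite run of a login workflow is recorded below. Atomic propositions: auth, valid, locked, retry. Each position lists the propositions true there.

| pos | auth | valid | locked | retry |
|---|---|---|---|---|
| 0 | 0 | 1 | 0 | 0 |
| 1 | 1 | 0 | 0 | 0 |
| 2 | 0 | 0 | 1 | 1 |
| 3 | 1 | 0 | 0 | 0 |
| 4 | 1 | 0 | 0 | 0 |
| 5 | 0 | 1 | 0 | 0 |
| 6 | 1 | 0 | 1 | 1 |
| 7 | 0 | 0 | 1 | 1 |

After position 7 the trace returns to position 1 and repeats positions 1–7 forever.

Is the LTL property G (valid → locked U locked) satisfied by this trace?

valid → locked U locked must hold at every position from 0 onward. It fails at position 0, so G (valid → locked U locked) is false.
Positions where valid holds: 0, 5.
Check locked U locked at each: 0→fails, 5→fails.

Does not hold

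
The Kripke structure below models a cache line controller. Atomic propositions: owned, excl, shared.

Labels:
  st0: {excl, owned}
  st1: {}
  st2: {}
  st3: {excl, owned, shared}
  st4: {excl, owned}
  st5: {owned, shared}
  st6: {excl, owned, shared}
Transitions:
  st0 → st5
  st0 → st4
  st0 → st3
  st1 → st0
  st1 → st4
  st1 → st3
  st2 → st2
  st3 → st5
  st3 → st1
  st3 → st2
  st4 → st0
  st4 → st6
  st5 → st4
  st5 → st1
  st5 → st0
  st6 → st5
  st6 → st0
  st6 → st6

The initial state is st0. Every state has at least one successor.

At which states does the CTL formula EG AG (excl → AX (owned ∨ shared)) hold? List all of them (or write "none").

States satisfying AG (excl → AX (owned ∨ shared)): {st2}.
States satisfying EG AG (excl → AX (owned ∨ shared)): {st2}.

{st2}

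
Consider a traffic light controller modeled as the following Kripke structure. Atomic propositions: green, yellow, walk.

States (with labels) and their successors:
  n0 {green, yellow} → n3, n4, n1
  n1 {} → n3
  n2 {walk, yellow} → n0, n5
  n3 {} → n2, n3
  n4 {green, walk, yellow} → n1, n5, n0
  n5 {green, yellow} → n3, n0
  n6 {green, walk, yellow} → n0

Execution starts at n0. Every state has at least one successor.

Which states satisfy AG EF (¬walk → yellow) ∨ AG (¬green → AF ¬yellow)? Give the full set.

States satisfying EF (¬walk → yellow): {n0, n1, n2, n3, n4, n5, n6}.
States satisfying AG EF (¬walk → yellow): {n0, n1, n2, n3, n4, n5, n6}.
States satisfying ¬green → AF ¬yellow: {n0, n1, n3, n4, n5, n6}.
States satisfying AG (¬green → AF ¬yellow): ∅.
States satisfying AG EF (¬walk → yellow) ∨ AG (¬green → AF ¬yellow): {n0, n1, n2, n3, n4, n5, n6}.

{n0, n1, n2, n3, n4, n5, n6}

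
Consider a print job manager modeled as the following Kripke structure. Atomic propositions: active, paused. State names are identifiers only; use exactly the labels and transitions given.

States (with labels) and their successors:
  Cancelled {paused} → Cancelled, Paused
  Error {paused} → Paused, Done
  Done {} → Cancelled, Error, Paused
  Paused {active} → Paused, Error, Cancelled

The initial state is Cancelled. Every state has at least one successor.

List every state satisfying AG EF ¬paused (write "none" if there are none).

{Cancelled, Error, Done, Paused}

States satisfying EF ¬paused: {Cancelled, Error, Done, Paused}.
States satisfying AG EF ¬paused: {Cancelled, Error, Done, Paused}.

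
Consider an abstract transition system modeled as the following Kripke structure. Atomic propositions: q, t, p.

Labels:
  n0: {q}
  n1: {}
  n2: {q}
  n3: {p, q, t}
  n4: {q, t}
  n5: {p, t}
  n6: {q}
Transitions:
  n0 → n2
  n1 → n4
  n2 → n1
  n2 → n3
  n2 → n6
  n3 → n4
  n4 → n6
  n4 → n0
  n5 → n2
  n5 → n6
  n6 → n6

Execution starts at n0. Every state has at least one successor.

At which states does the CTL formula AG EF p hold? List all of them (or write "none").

States satisfying EF p: {n0, n1, n2, n3, n4, n5}.
States satisfying AG EF p: ∅.

none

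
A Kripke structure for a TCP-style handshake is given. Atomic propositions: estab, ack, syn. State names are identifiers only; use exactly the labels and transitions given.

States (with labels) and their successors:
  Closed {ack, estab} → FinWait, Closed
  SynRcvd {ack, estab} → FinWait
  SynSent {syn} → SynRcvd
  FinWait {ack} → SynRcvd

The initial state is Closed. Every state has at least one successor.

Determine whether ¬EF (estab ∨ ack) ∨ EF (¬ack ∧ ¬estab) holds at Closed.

States satisfying estab ∨ ack: {Closed, SynRcvd, FinWait}.
States satisfying EF (estab ∨ ack): {Closed, SynRcvd, SynSent, FinWait}.
States satisfying ¬EF (estab ∨ ack): ∅.
States satisfying ¬ack ∧ ¬estab: {SynSent}.
States satisfying EF (¬ack ∧ ¬estab): {SynSent}.
States satisfying ¬EF (estab ∨ ack) ∨ EF (¬ack ∧ ¬estab): {SynSent}.
Closed ∉ Sat(¬EF (estab ∨ ack) ∨ EF (¬ack ∧ ¬estab)).

No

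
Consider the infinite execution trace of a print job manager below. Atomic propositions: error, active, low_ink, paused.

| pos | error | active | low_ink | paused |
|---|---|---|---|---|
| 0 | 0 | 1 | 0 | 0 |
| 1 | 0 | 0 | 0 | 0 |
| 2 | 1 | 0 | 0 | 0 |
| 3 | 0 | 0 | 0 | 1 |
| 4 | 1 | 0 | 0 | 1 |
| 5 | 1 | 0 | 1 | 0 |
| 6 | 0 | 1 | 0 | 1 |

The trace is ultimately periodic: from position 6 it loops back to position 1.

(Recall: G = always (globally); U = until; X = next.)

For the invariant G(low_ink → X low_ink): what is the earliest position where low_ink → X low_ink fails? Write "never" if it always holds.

5

Check low_ink → X low_ink at each position in order: 0 ✓, 1 ✓, 2 ✓, 3 ✓, 4 ✓.
At position 5 the labels are {error, low_ink} and the next position 6 has {active, paused}, so low_ink → X low_ink is false there. This is the first violation.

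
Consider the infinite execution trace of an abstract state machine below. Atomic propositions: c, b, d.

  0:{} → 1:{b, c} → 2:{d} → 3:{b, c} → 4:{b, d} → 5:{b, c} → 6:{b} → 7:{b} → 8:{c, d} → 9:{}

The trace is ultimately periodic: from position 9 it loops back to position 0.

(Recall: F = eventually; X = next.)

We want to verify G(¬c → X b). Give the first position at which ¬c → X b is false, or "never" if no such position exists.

7

Check ¬c → X b at each position in order: 0 ✓, 1 ✓, 2 ✓, 3 ✓, 4 ✓, 5 ✓, 6 ✓.
At position 7 the labels are {b} and the next position 8 has {c, d}, so ¬c → X b is false there. This is the first violation.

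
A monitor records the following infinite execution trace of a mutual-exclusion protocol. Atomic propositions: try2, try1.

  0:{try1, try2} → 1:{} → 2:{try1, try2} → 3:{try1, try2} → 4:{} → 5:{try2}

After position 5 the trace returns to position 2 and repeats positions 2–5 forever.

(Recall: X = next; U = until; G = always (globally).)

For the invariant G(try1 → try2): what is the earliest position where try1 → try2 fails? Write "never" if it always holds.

never

try1 → try2 holds at every position 0..5, and those are all the positions the trace ever visits, so the invariant G(try1 → try2) is never violated.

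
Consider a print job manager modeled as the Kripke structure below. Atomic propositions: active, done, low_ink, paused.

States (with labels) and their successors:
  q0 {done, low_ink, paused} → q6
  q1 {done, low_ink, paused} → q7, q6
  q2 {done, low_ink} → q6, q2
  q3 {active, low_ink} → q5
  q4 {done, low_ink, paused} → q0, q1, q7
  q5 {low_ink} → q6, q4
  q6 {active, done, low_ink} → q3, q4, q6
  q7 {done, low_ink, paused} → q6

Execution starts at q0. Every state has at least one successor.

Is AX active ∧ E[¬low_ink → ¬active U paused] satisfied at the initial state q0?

States satisfying active: {q3, q6}.
States satisfying AX active: {q0, q7}.
States satisfying ¬low_ink → ¬active: {q0, q1, q2, q3, q4, q5, q6, q7}.
States satisfying paused: {q0, q1, q4, q7}.
States satisfying E[¬low_ink → ¬active U paused]: {q0, q1, q2, q3, q4, q5, q6, q7}.
States satisfying AX active ∧ E[¬low_ink → ¬active U paused]: {q0, q7}.
q0 ∈ Sat(AX active ∧ E[¬low_ink → ¬active U paused]).

Yes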